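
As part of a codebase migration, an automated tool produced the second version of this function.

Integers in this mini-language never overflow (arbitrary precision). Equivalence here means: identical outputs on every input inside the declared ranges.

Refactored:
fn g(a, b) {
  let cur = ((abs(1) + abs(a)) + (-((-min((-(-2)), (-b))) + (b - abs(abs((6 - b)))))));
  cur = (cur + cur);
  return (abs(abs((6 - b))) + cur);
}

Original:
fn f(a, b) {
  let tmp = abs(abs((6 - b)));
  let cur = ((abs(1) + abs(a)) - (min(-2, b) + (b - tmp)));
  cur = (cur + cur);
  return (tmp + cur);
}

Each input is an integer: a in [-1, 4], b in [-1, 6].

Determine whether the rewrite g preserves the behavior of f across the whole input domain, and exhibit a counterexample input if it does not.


Take a=-1, b=-1.
f: tmp=7, then cur=12, then cur=24, then returns 31
g: cur=11, then cur=22, then returns 29
31 != 29, so the rewrite changes behavior.
verdict: not equivalent; witness: a=-1, b=-1


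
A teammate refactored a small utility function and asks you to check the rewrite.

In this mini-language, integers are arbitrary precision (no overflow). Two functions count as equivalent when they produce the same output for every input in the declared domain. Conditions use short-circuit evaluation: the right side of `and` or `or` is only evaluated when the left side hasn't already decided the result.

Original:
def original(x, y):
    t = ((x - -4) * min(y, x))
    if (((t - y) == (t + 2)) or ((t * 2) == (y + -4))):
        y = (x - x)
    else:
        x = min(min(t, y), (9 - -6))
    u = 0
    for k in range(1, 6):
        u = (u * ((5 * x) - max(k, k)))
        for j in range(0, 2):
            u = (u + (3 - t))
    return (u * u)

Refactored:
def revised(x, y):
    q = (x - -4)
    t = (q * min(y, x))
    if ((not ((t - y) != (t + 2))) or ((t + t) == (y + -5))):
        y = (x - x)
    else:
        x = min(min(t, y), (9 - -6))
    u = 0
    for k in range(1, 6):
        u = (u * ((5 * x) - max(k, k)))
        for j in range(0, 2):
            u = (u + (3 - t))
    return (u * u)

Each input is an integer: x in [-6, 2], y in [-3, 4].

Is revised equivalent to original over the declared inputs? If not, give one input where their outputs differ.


Evaluate both at x=-4, y=4.
original: t becomes 0; next (((t - y) == (t + 2)) or ((t * 2) == (y + -4))) evaluates to true; next y becomes 0; next u becomes 0; next at k=1:; next u becomes 0; next at j=0:; next u becomes 3; next at j=1:; next u becomes 6; next at k=2:; next u becomes -132; next at j=0:; next u becomes -129; next at j=1:; next u becomes -126; next at k=3:; next u becomes 2898; next at j=0:; next u becomes 2901; next at j=1:; next u becomes 2904; next at k=4:; next u becomes -69696; next at j=0:; next u becomes -69693; next at j=1:; next u becomes -69690; next at k=5:; next u becomes 1742250; next at j=0:; next u becomes 1742253; next at j=1:; next u becomes 1742256; next final value 3035455969536
revised: q becomes 0; next t becomes 0; next ((not ((t - y) != (t + 2))) or ((t + t) == (y + -5))) evaluates to false; next x becomes 0; next u becomes 0; next at k=1:; next u becomes 0; next at j=0:; next u becomes 3; next at j=1:; next u becomes 6; next at k=2:; next u becomes -12; next at j=0:; next u becomes -9; next at j=1:; next u becomes -6; next at k=3:; next u becomes 18; next at j=0:; next u becomes 21; next at j=1:; next u becomes 24; next at k=4:; next u becomes -96; next at j=0:; next u becomes -93; next at j=1:; next u becomes -90; next at k=5:; next u becomes 450; next at j=0:; next u becomes 453; next at j=1:; next u becomes 456; next final value 207936
3035455969536 != 207936, so the rewrite changes behavior.
verdict: not equivalent; witness: x=-4, y=4


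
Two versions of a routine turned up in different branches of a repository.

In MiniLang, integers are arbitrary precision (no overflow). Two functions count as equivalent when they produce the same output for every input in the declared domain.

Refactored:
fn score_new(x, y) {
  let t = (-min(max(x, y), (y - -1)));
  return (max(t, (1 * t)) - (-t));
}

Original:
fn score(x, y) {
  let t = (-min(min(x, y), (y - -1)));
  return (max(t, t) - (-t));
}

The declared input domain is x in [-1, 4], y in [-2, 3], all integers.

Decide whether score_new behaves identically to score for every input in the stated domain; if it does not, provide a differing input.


There is a counterexample at x=-1, y=-2: 4 on one side, 2 on the other.
score: t becomes 2; next final value 4
score_new: t becomes 1; next final value 2
verdict: not equivalent; witness: x=-1, y=-2


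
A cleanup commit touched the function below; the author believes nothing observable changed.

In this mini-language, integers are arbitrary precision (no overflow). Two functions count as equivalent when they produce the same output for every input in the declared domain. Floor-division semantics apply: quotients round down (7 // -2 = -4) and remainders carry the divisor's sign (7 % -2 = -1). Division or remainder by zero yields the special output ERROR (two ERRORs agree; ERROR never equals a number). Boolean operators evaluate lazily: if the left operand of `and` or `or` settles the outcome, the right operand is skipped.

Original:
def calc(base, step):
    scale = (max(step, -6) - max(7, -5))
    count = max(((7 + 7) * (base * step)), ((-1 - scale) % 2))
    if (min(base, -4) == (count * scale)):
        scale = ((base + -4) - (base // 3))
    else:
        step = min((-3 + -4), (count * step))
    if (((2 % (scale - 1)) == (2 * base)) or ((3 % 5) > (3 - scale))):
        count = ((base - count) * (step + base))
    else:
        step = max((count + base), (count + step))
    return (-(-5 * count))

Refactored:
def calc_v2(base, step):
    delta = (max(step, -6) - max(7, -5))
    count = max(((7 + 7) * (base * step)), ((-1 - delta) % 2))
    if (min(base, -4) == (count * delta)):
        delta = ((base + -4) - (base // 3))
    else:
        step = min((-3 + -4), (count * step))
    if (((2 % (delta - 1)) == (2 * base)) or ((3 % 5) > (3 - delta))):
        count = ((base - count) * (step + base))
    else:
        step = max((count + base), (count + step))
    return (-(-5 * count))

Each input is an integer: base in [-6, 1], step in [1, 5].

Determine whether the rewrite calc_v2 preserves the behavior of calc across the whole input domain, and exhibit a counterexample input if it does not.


Reading the diff, among the changes: local variable names differ.
Tracing base=-5, step=3: calc: scale = -4; count = 1; (min(base, -4) == (count * scale)) -> false; step = -7; (((2 % (scale - 1)) == (2 * base)) or ((3 % 5) > (3 - scale))) -> false; step = -4; return 5 | calc_v2: delta = -4; count = 1; (min(base, -4) == (count * delta)) -> false; step = -7; (((2 % (delta - 1)) == (2 * base)) or ((3 % 5) > (3 - delta))) -> false; step = -4; return 5 — matching result 5.
Every one of the 40 inputs gives matching results.
verdict: equivalent


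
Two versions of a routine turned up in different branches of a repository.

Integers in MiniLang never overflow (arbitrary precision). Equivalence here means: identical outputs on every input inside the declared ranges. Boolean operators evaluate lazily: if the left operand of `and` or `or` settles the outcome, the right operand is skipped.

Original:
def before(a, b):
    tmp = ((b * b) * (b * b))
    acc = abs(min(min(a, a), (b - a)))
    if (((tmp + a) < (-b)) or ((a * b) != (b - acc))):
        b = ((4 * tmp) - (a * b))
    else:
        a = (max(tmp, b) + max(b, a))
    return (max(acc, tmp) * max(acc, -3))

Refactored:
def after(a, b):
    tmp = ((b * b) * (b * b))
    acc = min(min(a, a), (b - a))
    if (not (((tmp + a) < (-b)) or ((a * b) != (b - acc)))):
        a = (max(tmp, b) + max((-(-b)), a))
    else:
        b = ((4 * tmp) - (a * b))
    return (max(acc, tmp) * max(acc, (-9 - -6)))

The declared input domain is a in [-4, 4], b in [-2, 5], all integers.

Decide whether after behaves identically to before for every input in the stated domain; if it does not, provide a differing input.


Try a=-4, b=-2.
before: tmp becomes 16; next acc becomes 4; next (((tmp + a) < (-b)) or ((a * b) != (b - acc))) evaluates to true; next b becomes 56; next final value 64
after: tmp becomes 16; next acc becomes -4; next (not (((tmp + a) < (-b)) or ((a * b) != (b - acc)))) evaluates to false; next b becomes 56; next final value -48
64 and -48 differ, so these are not the same function on this domain.
verdict: not equivalent; witness: a=-4, b=-2


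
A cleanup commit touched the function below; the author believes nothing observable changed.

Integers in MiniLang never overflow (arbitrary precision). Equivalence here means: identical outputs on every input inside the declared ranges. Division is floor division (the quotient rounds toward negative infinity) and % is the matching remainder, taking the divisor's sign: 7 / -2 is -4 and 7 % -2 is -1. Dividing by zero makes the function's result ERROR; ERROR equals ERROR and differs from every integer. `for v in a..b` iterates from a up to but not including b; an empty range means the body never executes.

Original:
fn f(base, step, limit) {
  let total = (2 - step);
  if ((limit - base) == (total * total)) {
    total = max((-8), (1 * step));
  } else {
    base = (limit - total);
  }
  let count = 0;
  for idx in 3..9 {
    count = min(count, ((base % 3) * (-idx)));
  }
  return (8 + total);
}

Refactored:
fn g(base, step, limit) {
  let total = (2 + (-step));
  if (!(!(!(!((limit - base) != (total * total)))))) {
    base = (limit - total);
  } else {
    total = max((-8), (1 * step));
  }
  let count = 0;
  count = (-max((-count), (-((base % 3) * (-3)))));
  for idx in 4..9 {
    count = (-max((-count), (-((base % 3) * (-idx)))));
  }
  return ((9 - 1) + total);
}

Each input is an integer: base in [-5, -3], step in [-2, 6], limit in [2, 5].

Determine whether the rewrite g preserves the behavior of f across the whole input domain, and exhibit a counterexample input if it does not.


The two are interchangeable: min/max/abs usage differs, and boolean connective usage differs, and loop structure differs, and statement counts differ, and comparison usage differs, and arithmetic usage differs, and constant usage differs, and every declared input agrees.
Spot check at base=-4, step=6, limit=3 — f: total := -4 | ((limit - base) == (total * total)): false | base := 7 | count := 0 | iter idx=3: | count := -3 | iter idx=4: | count := -4 | iter idx=5: | count := -5 | iter idx=6: | count := -6 | iter idx=7: | count := -7 | iter idx=8: | count := -8 | result 4. g: total := -4 | (!(!(!(!((limit - base) != (total * total)))))): true | base := 7 | count := 0 | count := -3 | iter idx=4: | count := -4 | iter idx=5: | count := -5 | iter idx=6: | count := -6 | iter idx=7: | count := -7 | iter idx=8: | count := -8 | result 4. Both give 4.
Across all 108 domain points the two functions coincide.
verdict: equivalent


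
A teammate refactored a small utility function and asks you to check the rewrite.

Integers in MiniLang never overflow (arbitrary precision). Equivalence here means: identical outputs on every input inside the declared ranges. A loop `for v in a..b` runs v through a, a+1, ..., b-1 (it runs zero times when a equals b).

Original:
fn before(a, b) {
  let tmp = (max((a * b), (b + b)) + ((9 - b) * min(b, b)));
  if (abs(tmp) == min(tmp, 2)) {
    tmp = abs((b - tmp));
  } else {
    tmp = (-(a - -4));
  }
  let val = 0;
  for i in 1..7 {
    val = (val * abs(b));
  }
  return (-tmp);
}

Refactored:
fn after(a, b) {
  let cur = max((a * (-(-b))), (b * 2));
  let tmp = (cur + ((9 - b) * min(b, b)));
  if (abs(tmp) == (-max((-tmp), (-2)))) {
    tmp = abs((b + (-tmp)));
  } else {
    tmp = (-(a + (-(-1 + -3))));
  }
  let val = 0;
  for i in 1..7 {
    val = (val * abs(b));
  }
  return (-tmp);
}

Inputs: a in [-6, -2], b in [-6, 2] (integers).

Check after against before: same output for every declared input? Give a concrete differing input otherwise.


Equivalent — the differences include constant usage differs, plus min/max/abs usage differs, plus statement counts differ, plus local variable names differ, plus arithmetic usage differs, yet no declared input distinguishes the two.
One worked example (a=-4, b=-4) — before: tmp becomes -36; next (abs(tmp) == min(tmp, 2)) evaluates to false; next tmp becomes 0; next val becomes 0; next at i=1:; next val becomes 0; next at i=2:; next val becomes 0; next at i=3:; next val becomes 0; next at i=4:; next val becomes 0; next at i=5:; next val becomes 0; next at i=6:; next val becomes 0; next final value 0; after: cur becomes 16; next tmp becomes -36; next (abs(tmp) == (-max((-tmp), (-2)))) evaluates to false; next tmp becomes 0; next val becomes 0; next at i=1:; next val becomes 0; next at i=2:; next val becomes 0; next at i=3:; next val becomes 0; next at i=4:; next val becomes 0; next at i=5:; next val becomes 0; next at i=6:; next val becomes 0; next final value 0; agreement on 0.
Checked all 45 inputs in the declared domain: the outputs agree on every one.
verdict: equivalent


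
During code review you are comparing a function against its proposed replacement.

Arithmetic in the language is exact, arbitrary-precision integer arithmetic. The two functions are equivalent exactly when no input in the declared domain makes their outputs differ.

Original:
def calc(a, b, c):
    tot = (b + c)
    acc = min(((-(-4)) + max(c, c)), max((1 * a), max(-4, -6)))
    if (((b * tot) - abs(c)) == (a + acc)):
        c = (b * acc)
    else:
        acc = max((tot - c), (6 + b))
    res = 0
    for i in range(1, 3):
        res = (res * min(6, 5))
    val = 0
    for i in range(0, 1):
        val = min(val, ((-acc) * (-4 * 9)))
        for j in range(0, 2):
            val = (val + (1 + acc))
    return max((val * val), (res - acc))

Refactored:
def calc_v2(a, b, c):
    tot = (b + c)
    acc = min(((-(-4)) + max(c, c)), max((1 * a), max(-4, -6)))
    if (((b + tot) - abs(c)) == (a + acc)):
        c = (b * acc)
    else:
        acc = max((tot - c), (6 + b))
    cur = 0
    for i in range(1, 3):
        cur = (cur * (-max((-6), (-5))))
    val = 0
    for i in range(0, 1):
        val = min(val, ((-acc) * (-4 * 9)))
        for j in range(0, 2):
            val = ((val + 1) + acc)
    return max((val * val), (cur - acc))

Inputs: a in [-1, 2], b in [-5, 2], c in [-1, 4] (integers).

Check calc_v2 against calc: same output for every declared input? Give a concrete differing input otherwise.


Take a=-1, b=-2, c=2.
calc: tot=0, then acc=-1, then (((b * tot) - abs(c)) == (a + acc)) is true, then c=2, then res=0, then (i=1), then res=0, then (i=2), then res=0, then val=0, then (i=0), then val=-36, then (j=0), then val=-36, then (j=1), then val=-36, then returns 1296
calc_v2: tot=0, then acc=-1, then (((b + tot) - abs(c)) == (a + acc)) is false, then acc=4, then cur=0, then (i=1), then cur=0, then (i=2), then cur=0, then val=0, then (i=0), then val=0, then (j=0), then val=5, then (j=1), then val=10, then returns 100
1296 and 100 differ, so these are not the same function on this domain.
verdict: not equivalent; witness: a=-1, b=-2, c=2


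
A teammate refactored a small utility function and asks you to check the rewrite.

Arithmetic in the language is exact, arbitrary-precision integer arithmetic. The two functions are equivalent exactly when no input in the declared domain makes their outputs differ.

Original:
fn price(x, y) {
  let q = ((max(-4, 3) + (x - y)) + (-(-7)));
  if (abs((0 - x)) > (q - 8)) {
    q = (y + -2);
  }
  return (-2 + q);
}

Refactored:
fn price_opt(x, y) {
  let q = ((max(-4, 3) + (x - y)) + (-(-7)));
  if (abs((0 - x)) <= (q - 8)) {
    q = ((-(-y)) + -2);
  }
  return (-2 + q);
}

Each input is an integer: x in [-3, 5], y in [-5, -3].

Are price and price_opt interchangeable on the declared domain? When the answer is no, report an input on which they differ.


Evaluate both at x=-3, y=-5.
price: q = 12; (abs((0 - x)) > (q - 8)) -> false; return 10
price_opt: q = 12; (abs((0 - x)) <= (q - 8)) -> true; q = -7; return -9
10 and -9 differ, so these are not the same function on this domain.
verdict: not equivalent; witness: x=-3, y=-5


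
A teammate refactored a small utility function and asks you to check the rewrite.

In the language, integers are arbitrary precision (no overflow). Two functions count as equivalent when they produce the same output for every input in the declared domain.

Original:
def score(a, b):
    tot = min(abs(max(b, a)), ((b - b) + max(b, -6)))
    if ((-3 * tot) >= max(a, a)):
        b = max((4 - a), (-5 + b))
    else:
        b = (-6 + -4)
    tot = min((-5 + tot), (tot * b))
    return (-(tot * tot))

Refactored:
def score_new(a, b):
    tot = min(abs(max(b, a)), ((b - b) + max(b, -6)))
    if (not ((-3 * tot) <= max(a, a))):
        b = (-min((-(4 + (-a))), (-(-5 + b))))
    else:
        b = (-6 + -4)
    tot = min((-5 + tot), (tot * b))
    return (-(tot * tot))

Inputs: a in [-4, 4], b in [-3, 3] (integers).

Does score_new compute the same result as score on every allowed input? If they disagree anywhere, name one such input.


Evaluate both at a=-3, b=1.
score: tot becomes 1; next ((-3 * tot) >= max(a, a)) evaluates to true; next b becomes 7; next tot becomes -4; next final value -16
score_new: tot becomes 1; next (not ((-3 * tot) <= max(a, a))) evaluates to false; next b becomes -10; next tot becomes -10; next final value -100
-16 vs -100 — the two versions disagree here.
verdict: not equivalent; witness: a=-3, b=1


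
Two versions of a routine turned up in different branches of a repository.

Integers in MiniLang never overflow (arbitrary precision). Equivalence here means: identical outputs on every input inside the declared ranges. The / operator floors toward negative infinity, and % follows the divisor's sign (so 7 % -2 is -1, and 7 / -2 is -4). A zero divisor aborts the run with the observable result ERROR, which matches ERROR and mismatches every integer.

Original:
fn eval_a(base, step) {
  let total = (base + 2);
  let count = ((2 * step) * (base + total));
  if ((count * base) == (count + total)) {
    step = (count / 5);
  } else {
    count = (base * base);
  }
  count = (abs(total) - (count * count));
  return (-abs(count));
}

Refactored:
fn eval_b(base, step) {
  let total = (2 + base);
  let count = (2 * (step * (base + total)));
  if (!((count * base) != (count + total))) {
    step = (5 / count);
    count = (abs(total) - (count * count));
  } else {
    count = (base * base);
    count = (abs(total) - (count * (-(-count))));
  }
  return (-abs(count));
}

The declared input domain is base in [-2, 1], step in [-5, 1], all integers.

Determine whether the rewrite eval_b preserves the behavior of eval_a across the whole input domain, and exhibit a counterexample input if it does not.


Try base=-2, step=0.
eval_a: total=0, then count=0, then ((count * base) == (count + total)) is true, then step=0, then count=0, then returns 0
eval_b: total=0, then count=0, then (!((count * base) != (count + total))) is true, then a zero divisor aborts: ERROR
0 against ERROR: the behavior changed.
verdict: not equivalent; witness: base=-2, step=0


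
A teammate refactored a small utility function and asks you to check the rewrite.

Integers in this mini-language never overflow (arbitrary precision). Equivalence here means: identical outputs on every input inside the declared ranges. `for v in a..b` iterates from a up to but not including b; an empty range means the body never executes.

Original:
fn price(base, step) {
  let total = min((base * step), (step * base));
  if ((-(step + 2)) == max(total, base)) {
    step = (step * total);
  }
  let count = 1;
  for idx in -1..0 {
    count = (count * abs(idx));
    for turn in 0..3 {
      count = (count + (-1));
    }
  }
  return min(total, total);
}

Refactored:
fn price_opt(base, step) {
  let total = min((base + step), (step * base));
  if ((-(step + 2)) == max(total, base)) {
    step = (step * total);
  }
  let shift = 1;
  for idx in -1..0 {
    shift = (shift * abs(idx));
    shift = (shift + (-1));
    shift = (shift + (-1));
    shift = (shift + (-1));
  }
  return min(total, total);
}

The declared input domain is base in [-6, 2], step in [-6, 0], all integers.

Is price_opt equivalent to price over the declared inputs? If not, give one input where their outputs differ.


At base=-6, step=-6: price gives 36, price_opt gives -12.
verdict: not equivalent; witness: base=-6, step=-6


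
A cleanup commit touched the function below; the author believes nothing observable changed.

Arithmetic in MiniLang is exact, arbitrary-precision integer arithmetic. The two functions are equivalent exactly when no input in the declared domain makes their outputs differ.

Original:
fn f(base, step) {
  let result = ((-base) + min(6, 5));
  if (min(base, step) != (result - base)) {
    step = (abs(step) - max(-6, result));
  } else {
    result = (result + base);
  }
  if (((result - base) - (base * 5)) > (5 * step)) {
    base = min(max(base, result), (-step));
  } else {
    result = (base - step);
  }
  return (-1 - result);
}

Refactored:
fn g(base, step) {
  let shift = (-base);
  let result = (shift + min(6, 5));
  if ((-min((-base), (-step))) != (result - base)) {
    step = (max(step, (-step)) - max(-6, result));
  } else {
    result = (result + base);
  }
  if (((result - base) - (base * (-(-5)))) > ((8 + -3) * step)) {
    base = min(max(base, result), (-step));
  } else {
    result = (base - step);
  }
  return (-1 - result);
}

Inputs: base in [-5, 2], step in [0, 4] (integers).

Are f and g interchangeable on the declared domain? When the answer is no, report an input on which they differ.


These are not equivalent — on base=1, step=3 the outputs split (-5 vs 1).
f: result becomes 4; next (min(base, step) != (result - base)) evaluates to true; next step becomes -1; next (((result - base) - (base * 5)) > (5 * step)) evaluates to true; next base becomes 1; next final value -5
g: shift becomes -1; next result becomes 4; next ((-min((-base), (-step))) != (result - base)) evaluates to false; next result becomes 5; next (((result - base) - (base * (-(-5)))) > ((8 + -3) * step)) evaluates to false; next result becomes -2; next final value 1
verdict: not equivalent; witness: base=1, step=3


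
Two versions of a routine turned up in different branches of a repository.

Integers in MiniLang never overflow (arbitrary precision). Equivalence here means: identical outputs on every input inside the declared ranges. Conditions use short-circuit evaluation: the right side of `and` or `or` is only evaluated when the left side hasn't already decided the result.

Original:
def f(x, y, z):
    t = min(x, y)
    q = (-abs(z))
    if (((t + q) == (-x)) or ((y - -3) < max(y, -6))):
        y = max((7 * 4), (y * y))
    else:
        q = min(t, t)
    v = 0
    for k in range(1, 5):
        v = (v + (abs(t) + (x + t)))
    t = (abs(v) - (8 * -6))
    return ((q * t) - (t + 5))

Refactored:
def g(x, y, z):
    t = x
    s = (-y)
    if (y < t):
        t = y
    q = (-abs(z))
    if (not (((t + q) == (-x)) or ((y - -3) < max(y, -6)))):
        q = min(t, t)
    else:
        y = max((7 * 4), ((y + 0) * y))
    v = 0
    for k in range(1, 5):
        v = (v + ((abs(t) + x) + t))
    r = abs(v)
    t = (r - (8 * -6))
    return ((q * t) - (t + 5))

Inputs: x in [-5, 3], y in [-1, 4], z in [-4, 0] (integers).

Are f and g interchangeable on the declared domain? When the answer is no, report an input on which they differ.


Although comparison usage differs, plus constant usage differs, plus boolean connective usage differs, plus statement counts differ, plus branching structure differs, plus local variable names differ, plus min/max/abs usage differs, plus arithmetic usage differs, 270/270 inputs agree.
verdict: equivalent


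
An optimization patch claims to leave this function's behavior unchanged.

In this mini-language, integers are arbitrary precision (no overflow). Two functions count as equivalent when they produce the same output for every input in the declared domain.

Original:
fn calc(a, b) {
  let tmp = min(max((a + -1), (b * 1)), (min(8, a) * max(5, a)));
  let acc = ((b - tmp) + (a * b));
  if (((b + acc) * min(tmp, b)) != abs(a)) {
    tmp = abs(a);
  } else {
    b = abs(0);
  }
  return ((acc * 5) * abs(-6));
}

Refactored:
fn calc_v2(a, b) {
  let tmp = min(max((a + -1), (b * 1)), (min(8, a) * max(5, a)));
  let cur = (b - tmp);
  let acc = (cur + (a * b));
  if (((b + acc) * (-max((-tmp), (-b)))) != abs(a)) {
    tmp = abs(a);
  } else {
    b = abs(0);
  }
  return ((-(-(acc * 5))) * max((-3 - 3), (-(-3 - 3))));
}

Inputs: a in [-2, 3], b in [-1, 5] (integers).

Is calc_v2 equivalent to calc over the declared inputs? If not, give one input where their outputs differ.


Changes here: statement counts differ; local variable names differ; arithmetic usage differs; min/max/abs usage differs; constant usage differs; the full 42-point sweep finds no disagreement.
verdict: equivalent


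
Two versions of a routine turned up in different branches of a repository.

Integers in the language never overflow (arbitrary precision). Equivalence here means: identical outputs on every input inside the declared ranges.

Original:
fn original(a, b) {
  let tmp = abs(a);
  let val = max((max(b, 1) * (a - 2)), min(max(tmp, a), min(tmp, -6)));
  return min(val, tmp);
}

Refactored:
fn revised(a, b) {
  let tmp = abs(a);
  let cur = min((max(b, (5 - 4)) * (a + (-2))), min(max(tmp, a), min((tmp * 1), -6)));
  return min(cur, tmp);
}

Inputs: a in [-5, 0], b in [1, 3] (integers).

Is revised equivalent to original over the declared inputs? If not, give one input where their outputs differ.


Input a=-5, b=1: -6 from original versus -7 from revised.
verdict: not equivalent; witness: a=-5, b=1


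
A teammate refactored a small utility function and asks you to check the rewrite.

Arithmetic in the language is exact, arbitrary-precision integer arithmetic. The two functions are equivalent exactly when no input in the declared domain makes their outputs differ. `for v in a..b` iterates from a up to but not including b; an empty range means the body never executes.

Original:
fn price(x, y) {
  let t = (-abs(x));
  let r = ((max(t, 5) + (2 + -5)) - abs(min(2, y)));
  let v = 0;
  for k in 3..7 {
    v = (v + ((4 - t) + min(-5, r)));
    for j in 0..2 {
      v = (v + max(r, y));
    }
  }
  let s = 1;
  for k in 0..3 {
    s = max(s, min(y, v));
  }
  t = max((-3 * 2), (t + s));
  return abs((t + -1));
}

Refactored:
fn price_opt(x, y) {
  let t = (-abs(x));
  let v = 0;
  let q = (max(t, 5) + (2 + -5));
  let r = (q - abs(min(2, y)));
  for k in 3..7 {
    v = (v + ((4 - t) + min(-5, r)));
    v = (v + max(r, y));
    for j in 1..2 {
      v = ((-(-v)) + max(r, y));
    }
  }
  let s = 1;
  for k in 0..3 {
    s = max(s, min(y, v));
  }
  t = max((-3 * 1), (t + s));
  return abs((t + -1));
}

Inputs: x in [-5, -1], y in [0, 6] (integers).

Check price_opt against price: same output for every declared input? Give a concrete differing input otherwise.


At x=-5, y=0: price gives 5, price_opt gives 4.
verdict: not equivalent; witness: x=-5, y=0


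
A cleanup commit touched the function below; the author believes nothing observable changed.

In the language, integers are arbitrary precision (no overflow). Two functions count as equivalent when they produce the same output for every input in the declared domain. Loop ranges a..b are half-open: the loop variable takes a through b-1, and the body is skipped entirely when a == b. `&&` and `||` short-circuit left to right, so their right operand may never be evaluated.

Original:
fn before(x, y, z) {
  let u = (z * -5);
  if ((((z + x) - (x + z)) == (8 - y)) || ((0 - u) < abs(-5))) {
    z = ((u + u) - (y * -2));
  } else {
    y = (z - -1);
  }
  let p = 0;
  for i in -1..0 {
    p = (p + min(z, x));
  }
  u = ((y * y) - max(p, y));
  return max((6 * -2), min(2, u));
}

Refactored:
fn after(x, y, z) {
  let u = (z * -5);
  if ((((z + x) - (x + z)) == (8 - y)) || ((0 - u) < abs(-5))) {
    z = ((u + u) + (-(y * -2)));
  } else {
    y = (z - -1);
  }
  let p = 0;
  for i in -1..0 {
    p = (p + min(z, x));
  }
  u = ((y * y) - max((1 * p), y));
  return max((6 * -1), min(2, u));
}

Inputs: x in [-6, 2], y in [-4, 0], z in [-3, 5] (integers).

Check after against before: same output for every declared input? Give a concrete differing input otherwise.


The one real change (`-2` became `-1`) has no effect anywhere in the declared ranges; all 405 inputs agree.
verdict: equivalent


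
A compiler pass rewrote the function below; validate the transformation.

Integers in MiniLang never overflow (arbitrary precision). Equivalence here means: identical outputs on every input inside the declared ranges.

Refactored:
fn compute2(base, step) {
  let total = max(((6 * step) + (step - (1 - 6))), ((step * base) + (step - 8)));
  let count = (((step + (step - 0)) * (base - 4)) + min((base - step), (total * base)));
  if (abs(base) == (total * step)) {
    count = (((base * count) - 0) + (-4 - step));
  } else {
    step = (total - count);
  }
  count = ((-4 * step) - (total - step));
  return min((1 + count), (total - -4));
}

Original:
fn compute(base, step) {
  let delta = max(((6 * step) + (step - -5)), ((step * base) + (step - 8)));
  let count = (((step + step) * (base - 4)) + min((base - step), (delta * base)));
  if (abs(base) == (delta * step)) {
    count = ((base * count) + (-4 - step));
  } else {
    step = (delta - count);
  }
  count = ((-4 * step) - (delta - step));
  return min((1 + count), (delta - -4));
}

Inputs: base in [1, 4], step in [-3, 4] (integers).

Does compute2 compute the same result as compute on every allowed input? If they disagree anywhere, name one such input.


Reading the diff, among the changes: arithmetic usage differs; and local variable names differ; and constant usage differs.
Tracing base=4, step=0: compute: delta := 5 | count := 4 | (abs(base) == (delta * step)): false | step := 1 | count := -8 | result -7 | compute2: total := 5 | count := 4 | (abs(base) == (total * step)): false | step := 1 | count := -8 | result -7 — matching result -7.
Every one of the 32 inputs gives matching results.
verdict: equivalent


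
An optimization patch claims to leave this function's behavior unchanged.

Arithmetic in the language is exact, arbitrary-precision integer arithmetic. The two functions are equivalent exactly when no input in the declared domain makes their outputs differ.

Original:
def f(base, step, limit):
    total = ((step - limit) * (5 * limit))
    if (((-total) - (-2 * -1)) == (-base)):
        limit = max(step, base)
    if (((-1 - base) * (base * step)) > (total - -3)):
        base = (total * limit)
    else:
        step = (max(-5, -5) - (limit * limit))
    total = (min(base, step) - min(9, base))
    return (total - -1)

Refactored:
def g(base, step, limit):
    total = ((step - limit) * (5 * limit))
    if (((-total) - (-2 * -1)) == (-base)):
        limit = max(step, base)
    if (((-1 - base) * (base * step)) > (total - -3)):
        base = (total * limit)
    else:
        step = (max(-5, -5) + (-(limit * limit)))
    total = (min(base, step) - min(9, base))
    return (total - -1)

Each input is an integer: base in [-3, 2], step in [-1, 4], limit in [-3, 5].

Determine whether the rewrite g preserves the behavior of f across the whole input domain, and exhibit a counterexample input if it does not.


Changes here: arithmetic usage differs; the full 324-point sweep finds no disagreement.
verdict: equivalent


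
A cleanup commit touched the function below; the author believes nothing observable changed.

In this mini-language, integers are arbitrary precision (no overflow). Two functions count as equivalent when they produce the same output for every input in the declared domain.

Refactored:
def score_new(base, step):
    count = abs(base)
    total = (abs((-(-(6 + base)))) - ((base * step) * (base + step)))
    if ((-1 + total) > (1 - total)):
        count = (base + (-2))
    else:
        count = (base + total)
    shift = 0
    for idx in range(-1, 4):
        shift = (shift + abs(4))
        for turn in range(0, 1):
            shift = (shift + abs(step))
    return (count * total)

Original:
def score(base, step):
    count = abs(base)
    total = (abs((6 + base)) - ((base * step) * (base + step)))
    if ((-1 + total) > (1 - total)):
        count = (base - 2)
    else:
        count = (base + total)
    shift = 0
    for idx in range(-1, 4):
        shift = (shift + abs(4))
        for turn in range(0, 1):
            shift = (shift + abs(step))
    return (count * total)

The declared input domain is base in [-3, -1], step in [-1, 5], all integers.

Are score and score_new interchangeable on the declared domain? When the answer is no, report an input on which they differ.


Equivalent — the differences include arithmetic usage differs, yet no declared input distinguishes the two.
One worked example (base=-1, step=5) — score: count becomes 1; next total becomes 25; next ((-1 + total) > (1 - total)) evaluates to true; next count becomes -3; next shift becomes 0; next at idx=-1:; next shift becomes 4; next at turn=0:; next shift becomes 9; next at idx=0:; next shift becomes 13; next at turn=0:; next shift becomes 18; next at idx=1:; next shift becomes 22; next at turn=0:; next shift becomes 27; next at idx=2:; next shift becomes 31; next at turn=0:; next shift becomes 36; next at idx=3:; next shift becomes 40; next at turn=0:; next shift becomes 45; next final value -75; score_new: count becomes 1; next total becomes 25; next ((-1 + total) > (1 - total)) evaluates to true; next count becomes -3; next shift becomes 0; next at idx=-1:; next shift becomes 4; next at turn=0:; next shift becomes 9; next at idx=0:; next shift becomes 13; next at turn=0:; next shift becomes 18; next at idx=1:; next shift becomes 22; next at turn=0:; next shift becomes 27; next at idx=2:; next shift becomes 31; next at turn=0:; next shift becomes 36; next at idx=3:; next shift becomes 40; next at turn=0:; next shift becomes 45; next final value -75; agreement on -75.
Checked all 21 inputs in the declared domain: the outputs agree on every one.
verdict: equivalent


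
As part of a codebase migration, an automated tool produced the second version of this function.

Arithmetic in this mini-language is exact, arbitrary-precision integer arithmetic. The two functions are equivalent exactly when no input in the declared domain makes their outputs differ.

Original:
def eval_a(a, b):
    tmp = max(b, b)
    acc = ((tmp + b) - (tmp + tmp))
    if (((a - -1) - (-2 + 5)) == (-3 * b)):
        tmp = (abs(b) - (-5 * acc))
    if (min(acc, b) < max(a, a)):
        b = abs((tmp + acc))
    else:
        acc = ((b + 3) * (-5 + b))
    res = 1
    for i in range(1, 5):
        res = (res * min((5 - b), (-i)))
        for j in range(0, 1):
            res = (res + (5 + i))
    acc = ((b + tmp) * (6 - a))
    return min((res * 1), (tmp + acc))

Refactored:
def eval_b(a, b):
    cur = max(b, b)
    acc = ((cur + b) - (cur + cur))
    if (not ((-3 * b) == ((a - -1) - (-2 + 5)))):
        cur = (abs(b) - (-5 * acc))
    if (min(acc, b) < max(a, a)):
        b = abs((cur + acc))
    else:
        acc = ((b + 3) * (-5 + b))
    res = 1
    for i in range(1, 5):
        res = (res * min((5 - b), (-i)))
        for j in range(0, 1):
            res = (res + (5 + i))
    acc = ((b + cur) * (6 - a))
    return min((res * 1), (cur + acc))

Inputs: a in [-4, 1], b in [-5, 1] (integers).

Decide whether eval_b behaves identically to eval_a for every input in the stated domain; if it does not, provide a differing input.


At a=-4, b=-4: eval_a gives -84, eval_b gives -59.
verdict: not equivalent; witness: a=-4, b=-4


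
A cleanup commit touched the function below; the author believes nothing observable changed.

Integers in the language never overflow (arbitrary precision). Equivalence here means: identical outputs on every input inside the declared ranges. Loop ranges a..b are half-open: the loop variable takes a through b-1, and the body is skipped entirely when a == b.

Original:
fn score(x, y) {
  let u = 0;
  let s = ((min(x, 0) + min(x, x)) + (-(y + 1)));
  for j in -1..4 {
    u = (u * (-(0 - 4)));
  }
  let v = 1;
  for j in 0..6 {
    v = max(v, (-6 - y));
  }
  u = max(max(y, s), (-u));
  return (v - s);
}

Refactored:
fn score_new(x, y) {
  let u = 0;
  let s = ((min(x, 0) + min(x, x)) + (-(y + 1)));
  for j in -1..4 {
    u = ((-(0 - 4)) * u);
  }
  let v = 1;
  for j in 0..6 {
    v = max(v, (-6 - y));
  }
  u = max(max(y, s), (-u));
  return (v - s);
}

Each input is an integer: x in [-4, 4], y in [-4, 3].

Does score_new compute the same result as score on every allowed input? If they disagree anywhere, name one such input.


Differences: same computation, different form — yet all 72 inputs agree.
verdict: equivalent


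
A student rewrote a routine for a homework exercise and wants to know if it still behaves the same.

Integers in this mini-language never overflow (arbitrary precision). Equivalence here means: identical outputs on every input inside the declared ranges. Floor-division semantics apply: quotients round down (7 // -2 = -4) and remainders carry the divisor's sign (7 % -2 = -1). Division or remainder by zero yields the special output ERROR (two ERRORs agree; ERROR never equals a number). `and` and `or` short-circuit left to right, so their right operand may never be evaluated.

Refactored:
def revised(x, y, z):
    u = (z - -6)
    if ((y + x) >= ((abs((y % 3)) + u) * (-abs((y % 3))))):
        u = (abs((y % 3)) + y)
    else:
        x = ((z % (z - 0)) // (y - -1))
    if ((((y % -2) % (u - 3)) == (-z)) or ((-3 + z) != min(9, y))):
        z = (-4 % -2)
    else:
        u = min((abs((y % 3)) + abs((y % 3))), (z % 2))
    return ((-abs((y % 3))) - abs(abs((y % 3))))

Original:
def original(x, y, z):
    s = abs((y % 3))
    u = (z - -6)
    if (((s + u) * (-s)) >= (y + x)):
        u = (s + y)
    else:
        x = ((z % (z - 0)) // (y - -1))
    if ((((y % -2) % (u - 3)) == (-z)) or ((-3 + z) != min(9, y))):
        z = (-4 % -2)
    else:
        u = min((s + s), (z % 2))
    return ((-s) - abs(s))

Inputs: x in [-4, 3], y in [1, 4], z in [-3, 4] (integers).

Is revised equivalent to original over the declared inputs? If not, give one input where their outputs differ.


Run the pair on x=-4, y=1, z=-3.
original: s := 1 | u := 3 | (((s + u) * (-s)) >= (y + x)): false | x := 0 | divide-by-zero, output ERROR
revised: u := 3 | ((y + x) >= ((abs((y % 3)) + u) * (-abs((y % 3))))): true | u := 2 | ((((y % -2) % (u - 3)) == (-z)) or ((-3 + z) != min(9, y))): true | z := 0 | result -2
ERROR against -2: the behavior changed.
verdict: not equivalent; witness: x=-4, y=1, z=-3


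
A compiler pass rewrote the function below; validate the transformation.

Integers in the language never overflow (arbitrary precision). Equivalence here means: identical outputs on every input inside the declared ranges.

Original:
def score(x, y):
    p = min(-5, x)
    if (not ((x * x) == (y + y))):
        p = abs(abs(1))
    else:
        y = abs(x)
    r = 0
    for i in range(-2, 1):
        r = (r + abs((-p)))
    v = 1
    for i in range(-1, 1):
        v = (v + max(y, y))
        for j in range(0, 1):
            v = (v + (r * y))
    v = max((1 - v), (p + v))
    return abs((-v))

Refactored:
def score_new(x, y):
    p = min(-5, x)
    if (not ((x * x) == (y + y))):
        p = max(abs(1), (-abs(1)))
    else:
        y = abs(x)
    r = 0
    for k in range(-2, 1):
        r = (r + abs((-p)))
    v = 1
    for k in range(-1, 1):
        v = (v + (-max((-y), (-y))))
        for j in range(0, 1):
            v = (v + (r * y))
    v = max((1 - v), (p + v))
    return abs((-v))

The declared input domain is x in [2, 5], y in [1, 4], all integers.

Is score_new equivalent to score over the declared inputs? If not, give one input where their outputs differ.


Whatever the rewrite altered, no input in the stated domain can expose a difference.
Tracing x=4, y=1: score: p := -5 | (not ((x * x) == (y + y))): true | p := 1 | r := 0 | iter i=-2: | r := 1 | iter i=-1: | r := 2 | iter i=0: | r := 3 | v := 1 | iter i=-1: | v := 2 | iter j=0: | v := 5 | iter i=0: | v := 6 | iter j=0: | v := 9 | v := 10 | result 10 | score_new: p := -5 | (not ((x * x) == (y + y))): true | p := 1 | r := 0 | iter k=-2: | r := 1 | iter k=-1: | r := 2 | iter k=0: | r := 3 | v := 1 | iter k=-1: | v := 2 | iter j=0: | v := 5 | iter k=0: | v := 6 | iter j=0: | v := 9 | v := 10 | result 10 — matching result 10.
An exhaustive pass over the 16 declared inputs shows identical outputs.
verdict: equivalent
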